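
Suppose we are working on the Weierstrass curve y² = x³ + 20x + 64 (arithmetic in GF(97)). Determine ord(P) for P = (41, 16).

2P: tangent at (41, 16): λ = (3·41² + 20)/(2·16) ≡ 19/32. 32⁻¹ ≡ 94 (mod 97), so λ ≡ 19·94 ≡ 40.
  x = λ² - 41 - 41 = 1600 - 82 ≡ 63; y = λ·(41 - 63) - 16 ≡ 74. → (63, 74)
3P: (63, 74) + (41, 16). λ = (16 - 74)/(41 - 63) ≡ 39/75 mod 97. 75⁻¹ ≡ 22 (mod 97), so λ ≡ 82.
  x = λ² - 63 - 41 = 6724 - 104 ≡ 24; y = λ·(63 - 24) - 74 ≡ 20. → (24, 20)
4P: (24, 20) + (41, 16). λ = (16 - 20)/(41 - 24) ≡ 93/17 mod 97. 17⁻¹ ≡ 40 (mod 97), so λ ≡ 34.
  x = λ² - 24 - 41 = 1156 - 65 ≡ 24; y = λ·(24 - 24) - 20 ≡ 77. → (24, 77)
5P: (24, 77) + (41, 16). λ = (16 - 77)/(41 - 24) ≡ 36/17 mod 97. 17⁻¹ ≡ 40 (mod 97) since 17·40 = 680 ≡ 1, so λ ≡ 82.
  x = λ² - 24 - 41 = 6724 - 65 ≡ 63; y = λ·(24 - 63) - 77 ≡ 23. → (63, 23)
6P: (63, 23) + (41, 16). λ = (16 - 23)/(41 - 63) ≡ 90/75 mod 97. 75⁻¹ ≡ 22 (mod 97), so λ ≡ 40.
  x = λ² - 63 - 41 = 1600 - 104 ≡ 41; y = λ·(63 - 41) - 23 ≡ 81. → (41, 81)
7P: (41, 81) + (41, 16): same x and y₁ ≡ -y₂, so the sum is O.
7P = O, so the order is 7.

7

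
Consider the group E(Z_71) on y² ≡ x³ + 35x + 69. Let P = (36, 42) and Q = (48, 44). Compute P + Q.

(60, 25)

(36, 42) + (48, 44). λ = (44 - 42)/(48 - 36) ≡ 2/12 mod 71. 12⁻¹ ≡ 6 (mod 71), so λ ≡ 12.
  x = λ² - 36 - 48 = 144 - 84 ≡ 60; y = λ·(36 - 60) - 42 ≡ 25. → (60, 25)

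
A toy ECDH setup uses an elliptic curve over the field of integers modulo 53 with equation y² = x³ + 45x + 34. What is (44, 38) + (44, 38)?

(19, 40)

tangent at (44, 38): λ = (3·44² + 45)/(2·38) ≡ 23/23. 23⁻¹ ≡ 30 (mod 53), so λ ≡ 23·30 ≡ 1.
  x = λ² - 44 - 44 = 1 - 88 ≡ 19; y = λ·(44 - 19) - 38 ≡ 40. → (19, 40)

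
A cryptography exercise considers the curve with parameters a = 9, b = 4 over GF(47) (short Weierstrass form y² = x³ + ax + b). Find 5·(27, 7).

(16, 22)

Write G = (27, 7).
Double-and-add on 5 = (101)₂. Start with G = (27, 7) for the leading 1-bit.
double: tangent at (27, 7): λ = (3·27² + 9)/(2·7) ≡ 34/14. 14⁻¹ ≡ 37 (mod 47), so λ ≡ 34·37 ≡ 36.
  x = λ² - 27 - 27 = 1296 - 54 ≡ 20; y = λ·(27 - 20) - 7 ≡ 10. → (20, 10)
double: tangent at (20, 10): λ = (3·20² + 9)/(2·10) ≡ 34/20. 20⁻¹ ≡ 40 (mod 47), so λ ≡ 34·40 ≡ 44.
  x = λ² - 20 - 20 = 1936 - 40 ≡ 16; y = λ·(20 - 16) - 10 ≡ 25. → (16, 25)
add G: (16, 25) + (27, 7). λ = (7 - 25)/(27 - 16) ≡ 29/11 mod 47. 11⁻¹ ≡ 30 (mod 47), so λ ≡ 24.
  x = λ² - 16 - 27 = 576 - 43 ≡ 16; y = λ·(16 - 16) - 25 ≡ 22. → (16, 22)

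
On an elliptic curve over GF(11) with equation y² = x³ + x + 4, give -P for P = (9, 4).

(9, 7)

-(9, 4) = (9, -4 mod 11) = (9, 7).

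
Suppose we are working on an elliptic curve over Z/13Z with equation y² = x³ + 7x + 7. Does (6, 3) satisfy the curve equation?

y² = 3² ≡ 9; x³ + 7x + 7 = 265 ≡ 5 (mod 13). 9 ≠ 5.

no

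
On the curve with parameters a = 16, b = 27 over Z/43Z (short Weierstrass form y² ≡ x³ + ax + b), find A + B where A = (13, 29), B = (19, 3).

(13, 29) + (19, 3). λ = (3 - 29)/(19 - 13) ≡ 17/6 mod 43. 6⁻¹ ≡ 36 (mod 43), so λ ≡ 10.
  x = λ² - 13 - 19 = 100 - 32 ≡ 25; y = λ·(13 - 25) - 29 ≡ 23. → (25, 23)

(25, 23)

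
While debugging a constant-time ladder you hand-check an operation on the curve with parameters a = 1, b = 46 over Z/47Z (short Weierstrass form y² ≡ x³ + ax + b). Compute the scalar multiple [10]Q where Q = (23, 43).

(30, 45)

Repeated addition: build up to 10Q.
2Q: tangent at (23, 43): λ = (3·23² + 1)/(2·43) ≡ 37/39. 39⁻¹ ≡ 41 (mod 47), so λ ≡ 37·41 ≡ 13.
  x = λ² - 23 - 23 = 169 - 46 ≡ 29; y = λ·(23 - 29) - 43 ≡ 20. → (29, 20)
3Q: (29, 20) + (23, 43). λ = (43 - 20)/(23 - 29) ≡ 23/41 mod 47. 41⁻¹ ≡ 39 (mod 47), so λ ≡ 4.
  x = λ² - 29 - 23 = 16 - 52 ≡ 11; y = λ·(29 - 11) - 20 ≡ 5. → (11, 5)
4Q: (11, 5) + (23, 43). λ = (43 - 5)/(23 - 11) ≡ 38/12 mod 47. 12⁻¹ ≡ 4 (mod 47) since 12·4 = 48 ≡ 1, so λ ≡ 11.
  x = λ² - 11 - 23 = 121 - 34 ≡ 40; y = λ·(11 - 40) - 5 ≡ 5. → (40, 5)
5Q: (40, 5) + (23, 43). λ = (43 - 5)/(23 - 40) ≡ 38/30 mod 47. 30⁻¹ ≡ 11 (mod 47), so λ ≡ 42.
  x = λ² - 40 - 23 = 1764 - 63 ≡ 9; y = λ·(40 - 9) - 5 ≡ 28. → (9, 28)
6Q: (9, 28) + (23, 43). λ = (43 - 28)/(23 - 9) ≡ 15/14 mod 47. 14⁻¹ ≡ 37 (mod 47), so λ ≡ 38.
  x = λ² - 9 - 23 = 1444 - 32 ≡ 2; y = λ·(9 - 2) - 28 ≡ 3. → (2, 3)
7Q: (2, 3) + (23, 43). λ = (43 - 3)/(23 - 2) ≡ 40/21 mod 47. 21⁻¹ ≡ 9 (mod 47) since 21·9 = 189 ≡ 1, so λ ≡ 31.
  x = λ² - 2 - 23 = 961 - 25 ≡ 43; y = λ·(2 - 43) - 3 ≡ 42. → (43, 42)
8Q: (43, 42) + (23, 43). λ = (43 - 42)/(23 - 43) ≡ 1/27 mod 47. 27⁻¹ ≡ 7 (mod 47), so λ ≡ 7.
  x = λ² - 43 - 23 = 49 - 66 ≡ 30; y = λ·(43 - 30) - 42 ≡ 2. → (30, 2)
9Q: (30, 2) + (23, 43). λ = (43 - 2)/(23 - 30) ≡ 41/40 mod 47. 40⁻¹ ≡ 20 (mod 47), so λ ≡ 21.
  x = λ² - 30 - 23 = 441 - 53 ≡ 12; y = λ·(30 - 12) - 2 ≡ 0. → (12, 0)
10Q: (12, 0) + (23, 43). λ = (43 - 0)/(23 - 12) ≡ 43/11 mod 47. 11⁻¹ ≡ 30 (mod 47), so λ ≡ 21.
  x = λ² - 12 - 23 = 441 - 35 ≡ 30; y = λ·(12 - 30) - 0 ≡ 45. → (30, 45)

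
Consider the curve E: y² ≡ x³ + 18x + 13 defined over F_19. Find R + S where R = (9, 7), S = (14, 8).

(9, 7) + (14, 8). λ = (8 - 7)/(14 - 9) ≡ 1/5 mod 19. 5⁻¹ ≡ 4 (mod 19), so λ ≡ 4.
  x = λ² - 9 - 14 = 16 - 23 ≡ 12; y = λ·(9 - 12) - 7 ≡ 0. → (12, 0)

(12, 0)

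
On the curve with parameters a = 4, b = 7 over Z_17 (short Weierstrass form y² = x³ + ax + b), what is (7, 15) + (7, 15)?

tangent at (7, 15): λ = (3·7² + 4)/(2·15) ≡ 15/13. 13⁻¹ ≡ 4 (mod 17) since 13·4 = 52 ≡ 1, so λ ≡ 15·4 ≡ 9.
  x = λ² - 7 - 7 = 81 - 14 ≡ 16; y = λ·(7 - 16) - 15 ≡ 6. → (16, 6)

(16, 6)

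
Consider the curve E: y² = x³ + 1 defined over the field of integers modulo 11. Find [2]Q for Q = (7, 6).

(2, 3)

tangent at (7, 6): λ = (3·7² + 0)/(2·6) ≡ 4/1. 1⁻¹ ≡ 1 (mod 11), so λ ≡ 4·1 ≡ 4.
  x = λ² - 7 - 7 = 16 - 14 ≡ 2; y = λ·(7 - 2) - 6 ≡ 3. → (2, 3)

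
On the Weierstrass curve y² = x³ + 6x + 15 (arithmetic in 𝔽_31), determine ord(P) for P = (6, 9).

5

2P: tangent at (6, 9): λ = (3·6² + 6)/(2·9) ≡ 21/18. 18⁻¹ ≡ 19 (mod 31), so λ ≡ 21·19 ≡ 27.
  x = λ² - 6 - 6 = 729 - 12 ≡ 4; y = λ·(6 - 4) - 9 ≡ 14. → (4, 14)
3P: (4, 14) + (6, 9). λ = (9 - 14)/(6 - 4) ≡ 26/2 mod 31. 2⁻¹ ≡ 16 (mod 31) since 2·16 = 32 ≡ 1, so λ ≡ 13.
  x = λ² - 4 - 6 = 169 - 10 ≡ 4; y = λ·(4 - 4) - 14 ≡ 17. → (4, 17)
4P: (4, 17) + (6, 9). λ = (9 - 17)/(6 - 4) ≡ 23/2 mod 31. 2⁻¹ ≡ 16 (mod 31) since 2·16 = 32 ≡ 1, so λ ≡ 27.
  x = λ² - 4 - 6 = 729 - 10 ≡ 6; y = λ·(4 - 6) - 17 ≡ 22. → (6, 22)
5P: (6, 22) + (6, 9): same x and y₁ ≡ -y₂, so the sum is ∞.
5P = ∞, so the order is 5.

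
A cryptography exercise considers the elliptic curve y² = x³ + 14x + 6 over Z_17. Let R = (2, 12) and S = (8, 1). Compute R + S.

(8, 16)

(2, 12) + (8, 1). λ = (1 - 12)/(8 - 2) ≡ 6/6 mod 17. 6⁻¹ ≡ 3 (mod 17), so λ ≡ 1.
  x = λ² - 2 - 8 = 1 - 10 ≡ 8; y = λ·(2 - 8) - 12 ≡ 16. → (8, 16)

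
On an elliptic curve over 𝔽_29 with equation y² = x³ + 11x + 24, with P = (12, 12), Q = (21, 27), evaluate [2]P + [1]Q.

First 2P:
Repeated addition: build up to 2P.
2P: tangent at (12, 12): λ = (3·12² + 11)/(2·12) ≡ 8/24. 24⁻¹ ≡ 23 (mod 29), so λ ≡ 8·23 ≡ 10.
  x = λ² - 12 - 12 = 100 - 24 ≡ 18; y = λ·(12 - 18) - 12 ≡ 15. → (18, 15)
2P = (18, 15).
Finally 2P + Q:
(18, 15) + (21, 27). λ = (27 - 15)/(21 - 18) ≡ 12/3 mod 29. 3⁻¹ ≡ 10 (mod 29), so λ ≡ 4.
  x = λ² - 18 - 21 = 16 - 39 ≡ 6; y = λ·(18 - 6) - 15 ≡ 4. → (6, 4)

(6, 4)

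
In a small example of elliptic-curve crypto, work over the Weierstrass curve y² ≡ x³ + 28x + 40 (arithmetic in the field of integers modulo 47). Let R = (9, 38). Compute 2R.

(33, 10)

tangent at (9, 38): λ = (3·9² + 28)/(2·38) ≡ 36/29. 29⁻¹ ≡ 13 (mod 47), so λ ≡ 36·13 ≡ 45.
  x = λ² - 9 - 9 = 2025 - 18 ≡ 33; y = λ·(9 - 33) - 38 ≡ 10. → (33, 10)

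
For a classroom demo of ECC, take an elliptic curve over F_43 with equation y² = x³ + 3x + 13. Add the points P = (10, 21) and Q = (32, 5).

(10, 21) + (32, 5). λ = (5 - 21)/(32 - 10) ≡ 27/22 mod 43. 22⁻¹ ≡ 2 (mod 43), so λ ≡ 11.
  x = λ² - 10 - 32 = 121 - 42 ≡ 36; y = λ·(10 - 36) - 21 ≡ 37. → (36, 37)

(36, 37)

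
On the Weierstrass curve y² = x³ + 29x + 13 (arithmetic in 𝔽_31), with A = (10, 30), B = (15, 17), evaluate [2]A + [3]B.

(11, 12)

First 2A:
Repeated addition: build up to 2A.
2A: tangent at (10, 30): λ = (3·10² + 29)/(2·30) ≡ 19/29. 29⁻¹ ≡ 15 (mod 31) since 29·15 = 435 ≡ 1, so λ ≡ 19·15 ≡ 6.
  x = λ² - 10 - 10 = 36 - 20 ≡ 16; y = λ·(10 - 16) - 30 ≡ 27. → (16, 27)
2A = (16, 27).
Next 3B:
Repeated addition: build up to 3B.
2B: tangent at (15, 17): λ = (3·15² + 29)/(2·17) ≡ 22/3. 3⁻¹ ≡ 21 (mod 31) since 3·21 = 63 ≡ 1, so λ ≡ 22·21 ≡ 28.
  x = λ² - 15 - 15 = 784 - 30 ≡ 10; y = λ·(15 - 10) - 17 ≡ 30. → (10, 30)
3B: (10, 30) + (15, 17). λ = (17 - 30)/(15 - 10) ≡ 18/5 mod 31. 5⁻¹ ≡ 25 (mod 31), so λ ≡ 16.
  x = λ² - 10 - 15 = 256 - 25 ≡ 14; y = λ·(10 - 14) - 30 ≡ 30. → (14, 30)
3B = (14, 30).
Finally 2A + 3B:
(16, 27) + (14, 30). λ = (30 - 27)/(14 - 16) ≡ 3/29 mod 31. 29⁻¹ ≡ 15 (mod 31), so λ ≡ 14.
  x = λ² - 16 - 14 = 196 - 30 ≡ 11; y = λ·(16 - 11) - 27 ≡ 12. → (11, 12)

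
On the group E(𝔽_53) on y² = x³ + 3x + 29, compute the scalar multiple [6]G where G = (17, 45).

Repeated addition: build up to 6G.
2G: tangent at (17, 45): λ = (3·17² + 3)/(2·45) ≡ 22/37. 37⁻¹ ≡ 43 (mod 53), so λ ≡ 22·43 ≡ 45.
  x = λ² - 17 - 17 = 2025 - 34 ≡ 30; y = λ·(17 - 30) - 45 ≡ 6. → (30, 6)
3G: (30, 6) + (17, 45). λ = (45 - 6)/(17 - 30) ≡ 39/40 mod 53. 40⁻¹ ≡ 4 (mod 53) since 40·4 = 160 ≡ 1, so λ ≡ 50.
  x = λ² - 30 - 17 = 2500 - 47 ≡ 15; y = λ·(30 - 15) - 6 ≡ 2. → (15, 2)
4G: (15, 2) + (17, 45). λ = (45 - 2)/(17 - 15) ≡ 43/2 mod 53. 2⁻¹ ≡ 27 (mod 53), so λ ≡ 48.
  x = λ² - 15 - 17 = 2304 - 32 ≡ 46; y = λ·(15 - 46) - 2 ≡ 47. → (46, 47)
5G: (46, 47) + (17, 45). λ = (45 - 47)/(17 - 46) ≡ 51/24 mod 53. 24⁻¹ ≡ 42 (mod 53), so λ ≡ 22.
  x = λ² - 46 - 17 = 484 - 63 ≡ 50; y = λ·(46 - 50) - 47 ≡ 24. → (50, 24)
6G: (50, 24) + (17, 45). λ = (45 - 24)/(17 - 50) ≡ 21/20 mod 53. 20⁻¹ ≡ 8 (mod 53), so λ ≡ 9.
  x = λ² - 50 - 17 = 81 - 67 ≡ 14; y = λ·(50 - 14) - 24 ≡ 35. → (14, 35)

(14, 35)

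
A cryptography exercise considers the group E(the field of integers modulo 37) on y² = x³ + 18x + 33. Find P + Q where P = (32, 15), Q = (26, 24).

(32, 15) + (26, 24). λ = (24 - 15)/(26 - 32) ≡ 9/31 mod 37. 31⁻¹ ≡ 6 (mod 37) since 31·6 = 186 ≡ 1, so λ ≡ 17.
  x = λ² - 32 - 26 = 289 - 58 ≡ 9; y = λ·(32 - 9) - 15 ≡ 6. → (9, 6)

(9, 6)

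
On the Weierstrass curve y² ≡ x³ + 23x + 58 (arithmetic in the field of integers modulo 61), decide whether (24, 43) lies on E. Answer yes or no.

y² = 43² ≡ 19; x³ + 23x + 58 = 14434 ≡ 38 (mod 61). 19 ≠ 38.

no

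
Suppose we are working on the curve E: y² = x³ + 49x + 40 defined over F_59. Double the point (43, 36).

(44, 1)

tangent at (43, 36): λ = (3·43² + 49)/(2·36) ≡ 50/13. 13⁻¹ ≡ 50 (mod 59), so λ ≡ 50·50 ≡ 22.
  x = λ² - 43 - 43 = 484 - 86 ≡ 44; y = λ·(43 - 44) - 36 ≡ 1. → (44, 1)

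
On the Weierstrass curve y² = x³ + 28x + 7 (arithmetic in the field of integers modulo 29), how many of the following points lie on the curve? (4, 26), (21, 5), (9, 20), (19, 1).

2

(4, 26): 26² ≡ 9, rhs ≡ 9 → on.
(21, 5): 5² ≡ 25, rhs ≡ 25 → on.
(9, 20): 20² ≡ 23, rhs ≡ 2 → off.
(19, 1): 1² ≡ 1, rhs ≡ 3 → off.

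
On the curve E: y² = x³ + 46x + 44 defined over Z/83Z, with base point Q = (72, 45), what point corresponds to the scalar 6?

Repeated addition: build up to 6Q.
2Q: tangent at (72, 45): λ = (3·72² + 46)/(2·45) ≡ 77/7. 7⁻¹ ≡ 12 (mod 83), so λ ≡ 77·12 ≡ 11.
  x = λ² - 72 - 72 = 121 - 144 ≡ 60; y = λ·(72 - 60) - 45 ≡ 4. → (60, 4)
3Q: (60, 4) + (72, 45). λ = (45 - 4)/(72 - 60) ≡ 41/12 mod 83. 12⁻¹ ≡ 7 (mod 83), so λ ≡ 38.
  x = λ² - 60 - 72 = 1444 - 132 ≡ 67; y = λ·(60 - 67) - 4 ≡ 62. → (67, 62)
4Q: (67, 62) + (72, 45). λ = (45 - 62)/(72 - 67) ≡ 66/5 mod 83. 5⁻¹ ≡ 50 (mod 83) since 5·50 = 250 ≡ 1, so λ ≡ 63.
  x = λ² - 67 - 72 = 3969 - 139 ≡ 12; y = λ·(67 - 12) - 62 ≡ 0. → (12, 0)
5Q: (12, 0) + (72, 45). λ = (45 - 0)/(72 - 12) ≡ 45/60 mod 83. 60⁻¹ ≡ 18 (mod 83), so λ ≡ 63.
  x = λ² - 12 - 72 = 3969 - 84 ≡ 67; y = λ·(12 - 67) - 0 ≡ 21. → (67, 21)
6Q: (67, 21) + (72, 45). λ = (45 - 21)/(72 - 67) ≡ 24/5 mod 83. 5⁻¹ ≡ 50 (mod 83) since 5·50 = 250 ≡ 1, so λ ≡ 38.
  x = λ² - 67 - 72 = 1444 - 139 ≡ 60; y = λ·(67 - 60) - 21 ≡ 79. → (60, 79)

(60, 79)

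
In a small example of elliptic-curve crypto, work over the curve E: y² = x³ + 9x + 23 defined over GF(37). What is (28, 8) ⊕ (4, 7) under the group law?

(28, 8) + (4, 7). λ = (7 - 8)/(4 - 28) ≡ 36/13 mod 37. 13⁻¹ ≡ 20 (mod 37) since 13·20 = 260 ≡ 1, so λ ≡ 17.
  x = λ² - 28 - 4 = 289 - 32 ≡ 35; y = λ·(28 - 35) - 8 ≡ 21. → (35, 21)

(35, 21)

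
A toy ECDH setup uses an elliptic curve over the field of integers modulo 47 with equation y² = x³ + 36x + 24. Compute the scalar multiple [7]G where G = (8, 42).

(26, 21)

Double-and-add on 7 = (111)₂. Start with G = (8, 42) for the leading 1-bit.
double: tangent at (8, 42): λ = (3·8² + 36)/(2·42) ≡ 40/37. 37⁻¹ ≡ 14 (mod 47), so λ ≡ 40·14 ≡ 43.
  x = λ² - 8 - 8 = 1849 - 16 ≡ 0; y = λ·(8 - 0) - 42 ≡ 20. → (0, 20)
add G: (0, 20) + (8, 42). λ = (42 - 20)/(8 - 0) ≡ 22/8 mod 47. 8⁻¹ ≡ 6 (mod 47) since 8·6 = 48 ≡ 1, so λ ≡ 38.
  x = λ² - 0 - 8 = 1444 - 8 ≡ 26; y = λ·(0 - 26) - 20 ≡ 26. → (26, 26)
double: tangent at (26, 26): λ = (3·26² + 36)/(2·26) ≡ 43/5. 5⁻¹ ≡ 19 (mod 47) since 5·19 = 95 ≡ 1, so λ ≡ 43·19 ≡ 18.
  x = λ² - 26 - 26 = 324 - 52 ≡ 37; y = λ·(26 - 37) - 26 ≡ 11. → (37, 11)
add G: (37, 11) + (8, 42). λ = (42 - 11)/(8 - 37) ≡ 31/18 mod 47. 18⁻¹ ≡ 34 (mod 47), so λ ≡ 20.
  x = λ² - 37 - 8 = 400 - 45 ≡ 26; y = λ·(37 - 26) - 11 ≡ 21. → (26, 21)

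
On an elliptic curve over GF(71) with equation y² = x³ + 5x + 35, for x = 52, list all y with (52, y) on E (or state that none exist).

x³ + 5x + 35 = 140903 ≡ 39 (mod 71).
39 is a non-residue mod 71; no y exists.

none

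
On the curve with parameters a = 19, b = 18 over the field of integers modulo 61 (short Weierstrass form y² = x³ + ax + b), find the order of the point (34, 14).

2P: tangent at (34, 14): λ = (3·34² + 19)/(2·14) ≡ 10/28. 28⁻¹ ≡ 24 (mod 61), so λ ≡ 10·24 ≡ 57.
  x = λ² - 34 - 34 = 3249 - 68 ≡ 9; y = λ·(34 - 9) - 14 ≡ 8. → (9, 8)
3P: (9, 8) + (34, 14). λ = (14 - 8)/(34 - 9) ≡ 6/25 mod 61. 25⁻¹ ≡ 22 (mod 61), so λ ≡ 10.
  x = λ² - 9 - 34 = 100 - 43 ≡ 57; y = λ·(9 - 57) - 8 ≡ 0. → (57, 0)
4P: (57, 0) + (34, 14). λ = (14 - 0)/(34 - 57) ≡ 14/38 mod 61. 38⁻¹ ≡ 53 (mod 61), so λ ≡ 10.
  x = λ² - 57 - 34 = 100 - 91 ≡ 9; y = λ·(57 - 9) - 0 ≡ 53. → (9, 53)
5P: (9, 53) + (34, 14). λ = (14 - 53)/(34 - 9) ≡ 22/25 mod 61. 25⁻¹ ≡ 22 (mod 61) since 25·22 = 550 ≡ 1, so λ ≡ 57.
  x = λ² - 9 - 34 = 3249 - 43 ≡ 34; y = λ·(9 - 34) - 53 ≡ 47. → (34, 47)
6P: (34, 47) + (34, 14): same x and y₁ ≡ -y₂, so the sum is ∞.
6P = ∞, so the order is 6.

6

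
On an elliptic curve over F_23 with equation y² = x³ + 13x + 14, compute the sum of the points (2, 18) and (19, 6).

(2, 18) + (19, 6). λ = (6 - 18)/(19 - 2) ≡ 11/17 mod 23. 17⁻¹ ≡ 19 (mod 23), so λ ≡ 2.
  x = λ² - 2 - 19 = 4 - 21 ≡ 6; y = λ·(2 - 6) - 18 ≡ 20. → (6, 20)

(6, 20)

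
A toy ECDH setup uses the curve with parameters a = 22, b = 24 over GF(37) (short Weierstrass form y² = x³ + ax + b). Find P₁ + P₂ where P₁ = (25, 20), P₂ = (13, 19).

(25, 20) + (13, 19). λ = (19 - 20)/(13 - 25) ≡ 36/25 mod 37. 25⁻¹ ≡ 3 (mod 37) since 25·3 = 75 ≡ 1, so λ ≡ 34.
  x = λ² - 25 - 13 = 1156 - 38 ≡ 8; y = λ·(25 - 8) - 20 ≡ 3. → (8, 3)

(8, 3)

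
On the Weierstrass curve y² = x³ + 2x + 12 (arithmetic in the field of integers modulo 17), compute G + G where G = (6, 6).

(13, 12)

tangent at (6, 6): λ = (3·6² + 2)/(2·6) ≡ 8/12. 12⁻¹ ≡ 10 (mod 17), so λ ≡ 8·10 ≡ 12.
  x = λ² - 6 - 6 = 144 - 12 ≡ 13; y = λ·(6 - 13) - 6 ≡ 12. → (13, 12)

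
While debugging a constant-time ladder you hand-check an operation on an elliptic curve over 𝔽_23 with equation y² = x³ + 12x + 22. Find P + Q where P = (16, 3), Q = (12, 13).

(7, 9)

(16, 3) + (12, 13). λ = (13 - 3)/(12 - 16) ≡ 10/19 mod 23. 19⁻¹ ≡ 17 (mod 23) since 19·17 = 323 ≡ 1, so λ ≡ 9.
  x = λ² - 16 - 12 = 81 - 28 ≡ 7; y = λ·(16 - 7) - 3 ≡ 9. → (7, 9)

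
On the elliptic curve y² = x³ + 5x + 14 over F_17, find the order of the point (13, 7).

2P: tangent at (13, 7): λ = (3·13² + 5)/(2·7) ≡ 2/14. 14⁻¹ ≡ 11 (mod 17) since 14·11 = 154 ≡ 1, so λ ≡ 2·11 ≡ 5.
  x = λ² - 13 - 13 = 25 - 26 ≡ 16; y = λ·(13 - 16) - 7 ≡ 12. → (16, 12)
3P: (16, 12) + (13, 7). λ = (7 - 12)/(13 - 16) ≡ 12/14 mod 17. 14⁻¹ ≡ 11 (mod 17), so λ ≡ 13.
  x = λ² - 16 - 13 = 169 - 29 ≡ 4; y = λ·(16 - 4) - 12 ≡ 8. → (4, 8)
4P: (4, 8) + (13, 7). λ = (7 - 8)/(13 - 4) ≡ 16/9 mod 17. 9⁻¹ ≡ 2 (mod 17) since 9·2 = 18 ≡ 1, so λ ≡ 15.
  x = λ² - 4 - 13 = 225 - 17 ≡ 4; y = λ·(4 - 4) - 8 ≡ 9. → (4, 9)
5P: (4, 9) + (13, 7). λ = (7 - 9)/(13 - 4) ≡ 15/9 mod 17. 9⁻¹ ≡ 2 (mod 17) since 9·2 = 18 ≡ 1, so λ ≡ 13.
  x = λ² - 4 - 13 = 169 - 17 ≡ 16; y = λ·(4 - 16) - 9 ≡ 5. → (16, 5)
6P: (16, 5) + (13, 7). λ = (7 - 5)/(13 - 16) ≡ 2/14 mod 17. 14⁻¹ ≡ 11 (mod 17) since 14·11 = 154 ≡ 1, so λ ≡ 5.
  x = λ² - 16 - 13 = 25 - 29 ≡ 13; y = λ·(16 - 13) - 5 ≡ 10. → (13, 10)
7P: (13, 10) + (13, 7): same x and y₁ ≡ -y₂, so the sum is O.
7P = O, so the order is 7.

7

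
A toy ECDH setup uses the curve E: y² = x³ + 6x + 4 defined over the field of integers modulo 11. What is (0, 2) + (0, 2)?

tangent at (0, 2): λ = (3·0² + 6)/(2·2) ≡ 6/4. 4⁻¹ ≡ 3 (mod 11) since 4·3 = 12 ≡ 1, so λ ≡ 6·3 ≡ 7.
  x = λ² - 0 - 0 = 49 - 0 ≡ 5; y = λ·(0 - 5) - 2 ≡ 7. → (5, 7)

(5, 7)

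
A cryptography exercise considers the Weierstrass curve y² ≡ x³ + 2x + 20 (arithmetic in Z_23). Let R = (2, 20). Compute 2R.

tangent at (2, 20): λ = (3·2² + 2)/(2·20) ≡ 14/17. 17⁻¹ ≡ 19 (mod 23) since 17·19 = 323 ≡ 1, so λ ≡ 14·19 ≡ 13.
  x = λ² - 2 - 2 = 169 - 4 ≡ 4; y = λ·(2 - 4) - 20 ≡ 0. → (4, 0)

(4, 0)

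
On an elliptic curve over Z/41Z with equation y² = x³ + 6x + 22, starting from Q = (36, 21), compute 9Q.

Repeated addition: build up to 9Q.
2Q: tangent at (36, 21): λ = (3·36² + 6)/(2·21) ≡ 40/1. 1⁻¹ ≡ 1 (mod 41), so λ ≡ 40·1 ≡ 40.
  x = λ² - 36 - 36 = 1600 - 72 ≡ 11; y = λ·(36 - 11) - 21 ≡ 36. → (11, 36)
3Q: (11, 36) + (36, 21). λ = (21 - 36)/(36 - 11) ≡ 26/25 mod 41. 25⁻¹ ≡ 23 (mod 41) since 25·23 = 575 ≡ 1, so λ ≡ 24.
  x = λ² - 11 - 36 = 576 - 47 ≡ 37; y = λ·(11 - 37) - 36 ≡ 37. → (37, 37)
4Q: (37, 37) + (36, 21). λ = (21 - 37)/(36 - 37) ≡ 25/40 mod 41. 40⁻¹ ≡ 40 (mod 41), so λ ≡ 16.
  x = λ² - 37 - 36 = 256 - 73 ≡ 19; y = λ·(37 - 19) - 37 ≡ 5. → (19, 5)
5Q: (19, 5) + (36, 21). λ = (21 - 5)/(36 - 19) ≡ 16/17 mod 41. 17⁻¹ ≡ 29 (mod 41), so λ ≡ 13.
  x = λ² - 19 - 36 = 169 - 55 ≡ 32; y = λ·(19 - 32) - 5 ≡ 31. → (32, 31)
6Q: (32, 31) + (36, 21). λ = (21 - 31)/(36 - 32) ≡ 31/4 mod 41. 4⁻¹ ≡ 31 (mod 41), so λ ≡ 18.
  x = λ² - 32 - 36 = 324 - 68 ≡ 10; y = λ·(32 - 10) - 31 ≡ 37. → (10, 37)
7Q: (10, 37) + (36, 21). λ = (21 - 37)/(36 - 10) ≡ 25/26 mod 41. 26⁻¹ ≡ 30 (mod 41), so λ ≡ 12.
  x = λ² - 10 - 36 = 144 - 46 ≡ 16; y = λ·(10 - 16) - 37 ≡ 14. → (16, 14)
8Q: (16, 14) + (36, 21). λ = (21 - 14)/(36 - 16) ≡ 7/20 mod 41. 20⁻¹ ≡ 39 (mod 41), so λ ≡ 27.
  x = λ² - 16 - 36 = 729 - 52 ≡ 21; y = λ·(16 - 21) - 14 ≡ 15. → (21, 15)
9Q: (21, 15) + (36, 21). λ = (21 - 15)/(36 - 21) ≡ 6/15 mod 41. 15⁻¹ ≡ 11 (mod 41) since 15·11 = 165 ≡ 1, so λ ≡ 25.
  x = λ² - 21 - 36 = 625 - 57 ≡ 35; y = λ·(21 - 35) - 15 ≡ 4. → (35, 4)

(35, 4)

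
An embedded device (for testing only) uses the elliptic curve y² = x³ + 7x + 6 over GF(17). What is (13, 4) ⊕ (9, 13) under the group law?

(16, 7)

(13, 4) + (9, 13). λ = (13 - 4)/(9 - 13) ≡ 9/13 mod 17. 13⁻¹ ≡ 4 (mod 17) since 13·4 = 52 ≡ 1, so λ ≡ 2.
  x = λ² - 13 - 9 = 4 - 22 ≡ 16; y = λ·(13 - 16) - 4 ≡ 7. → (16, 7)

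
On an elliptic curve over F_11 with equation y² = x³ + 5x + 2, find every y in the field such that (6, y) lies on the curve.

none

x³ + 5x + 2 = 248 ≡ 6 (mod 11).
6 is a non-residue mod 11; no y exists.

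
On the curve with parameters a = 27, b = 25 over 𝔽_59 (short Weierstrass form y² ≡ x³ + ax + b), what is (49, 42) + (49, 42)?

tangent at (49, 42): λ = (3·49² + 27)/(2·42) ≡ 32/25. 25⁻¹ ≡ 26 (mod 59), so λ ≡ 32·26 ≡ 6.
  x = λ² - 49 - 49 = 36 - 98 ≡ 56; y = λ·(49 - 56) - 42 ≡ 34. → (56, 34)

(56, 34)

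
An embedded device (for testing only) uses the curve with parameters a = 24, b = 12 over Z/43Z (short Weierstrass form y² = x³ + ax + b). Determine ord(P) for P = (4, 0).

2P: (4, 0) + (4, 0): same x and y₁ ≡ -y₂, so the sum is O.
2P = O, so the order is 2.

2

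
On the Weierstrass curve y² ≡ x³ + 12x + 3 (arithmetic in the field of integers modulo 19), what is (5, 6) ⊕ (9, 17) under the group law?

(9, 2)

(5, 6) + (9, 17). λ = (17 - 6)/(9 - 5) ≡ 11/4 mod 19. 4⁻¹ ≡ 5 (mod 19), so λ ≡ 17.
  x = λ² - 5 - 9 = 289 - 14 ≡ 9; y = λ·(5 - 9) - 6 ≡ 2. → (9, 2)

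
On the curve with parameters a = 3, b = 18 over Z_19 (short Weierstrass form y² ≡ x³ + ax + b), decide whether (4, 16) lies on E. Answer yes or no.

y² = 16² ≡ 9; x³ + 3x + 18 = 94 ≡ 18 (mod 19). 9 ≠ 18.

no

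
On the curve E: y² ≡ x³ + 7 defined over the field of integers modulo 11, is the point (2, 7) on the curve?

no

y² = 7² ≡ 5; x³ + 0x + 7 = 15 ≡ 4 (mod 11). 5 ≠ 4.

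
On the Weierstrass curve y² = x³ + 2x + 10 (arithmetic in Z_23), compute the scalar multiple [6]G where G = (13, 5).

(6, 13)

Repeated addition: build up to 6G.
2G: tangent at (13, 5): λ = (3·13² + 2)/(2·5) ≡ 3/10. 10⁻¹ ≡ 7 (mod 23), so λ ≡ 3·7 ≡ 21.
  x = λ² - 13 - 13 = 441 - 26 ≡ 1; y = λ·(13 - 1) - 5 ≡ 17. → (1, 17)
3G: (1, 17) + (13, 5). λ = (5 - 17)/(13 - 1) ≡ 11/12 mod 23. 12⁻¹ ≡ 2 (mod 23), so λ ≡ 22.
  x = λ² - 1 - 13 = 484 - 14 ≡ 10; y = λ·(1 - 10) - 17 ≡ 15. → (10, 15)
4G: (10, 15) + (13, 5). λ = (5 - 15)/(13 - 10) ≡ 13/3 mod 23. 3⁻¹ ≡ 8 (mod 23), so λ ≡ 12.
  x = λ² - 10 - 13 = 144 - 23 ≡ 6; y = λ·(10 - 6) - 15 ≡ 10. → (6, 10)
5G: (6, 10) + (13, 5). λ = (5 - 10)/(13 - 6) ≡ 18/7 mod 23. 7⁻¹ ≡ 10 (mod 23), so λ ≡ 19.
  x = λ² - 6 - 13 = 361 - 19 ≡ 20; y = λ·(6 - 20) - 10 ≡ 0. → (20, 0)
6G: (20, 0) + (13, 5). λ = (5 - 0)/(13 - 20) ≡ 5/16 mod 23. 16⁻¹ ≡ 13 (mod 23), so λ ≡ 19.
  x = λ² - 20 - 13 = 361 - 33 ≡ 6; y = λ·(20 - 6) - 0 ≡ 13. → (6, 13)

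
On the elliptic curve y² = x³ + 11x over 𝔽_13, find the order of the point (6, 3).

6

2P: tangent at (6, 3): λ = (3·6² + 11)/(2·3) ≡ 2/6. 6⁻¹ ≡ 11 (mod 13), so λ ≡ 2·11 ≡ 9.
  x = λ² - 6 - 6 = 81 - 12 ≡ 4; y = λ·(6 - 4) - 3 ≡ 2. → (4, 2)
3P: (4, 2) + (6, 3). λ = (3 - 2)/(6 - 4) ≡ 1/2 mod 13. 2⁻¹ ≡ 7 (mod 13), so λ ≡ 7.
  x = λ² - 4 - 6 = 49 - 10 ≡ 0; y = λ·(4 - 0) - 2 ≡ 0. → (0, 0)
4P: (0, 0) + (6, 3). λ = (3 - 0)/(6 - 0) ≡ 3/6 mod 13. 6⁻¹ ≡ 11 (mod 13), so λ ≡ 7.
  x = λ² - 0 - 6 = 49 - 6 ≡ 4; y = λ·(0 - 4) - 0 ≡ 11. → (4, 11)
5P: (4, 11) + (6, 3). λ = (3 - 11)/(6 - 4) ≡ 5/2 mod 13. 2⁻¹ ≡ 7 (mod 13), so λ ≡ 9.
  x = λ² - 4 - 6 = 81 - 10 ≡ 6; y = λ·(4 - 6) - 11 ≡ 10. → (6, 10)
6P: (6, 10) + (6, 3): same x and y₁ ≡ -y₂, so the sum is 𝒪.
6P = 𝒪, so the order is 6.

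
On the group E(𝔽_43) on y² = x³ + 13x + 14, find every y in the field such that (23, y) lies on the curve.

15, 28

x³ + 13x + 14 = 12480 ≡ 10 (mod 43).
Square roots of 10 mod 43: 15 and 28 (since 15² = 225 ≡ 10).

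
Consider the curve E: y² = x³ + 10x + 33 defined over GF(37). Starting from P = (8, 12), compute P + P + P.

Repeated addition: build up to 3P.
2P: tangent at (8, 12): λ = (3·8² + 10)/(2·12) ≡ 17/24. 24⁻¹ ≡ 17 (mod 37), so λ ≡ 17·17 ≡ 30.
  x = λ² - 8 - 8 = 900 - 16 ≡ 33; y = λ·(8 - 33) - 12 ≡ 15. → (33, 15)
3P: (33, 15) + (8, 12). λ = (12 - 15)/(8 - 33) ≡ 34/12 mod 37. 12⁻¹ ≡ 34 (mod 37), so λ ≡ 9.
  x = λ² - 33 - 8 = 81 - 41 ≡ 3; y = λ·(33 - 3) - 15 ≡ 33. → (3, 33)

(3, 33)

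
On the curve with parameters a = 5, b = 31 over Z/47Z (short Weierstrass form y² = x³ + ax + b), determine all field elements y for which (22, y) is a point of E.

x³ + 5x + 31 = 10789 ≡ 26 (mod 47).
26 is a non-residue mod 47; no y exists.

none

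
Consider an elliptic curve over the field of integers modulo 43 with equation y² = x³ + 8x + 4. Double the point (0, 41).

(4, 10)

tangent at (0, 41): λ = (3·0² + 8)/(2·41) ≡ 8/39. 39⁻¹ ≡ 32 (mod 43), so λ ≡ 8·32 ≡ 41.
  x = λ² - 0 - 0 = 1681 - 0 ≡ 4; y = λ·(0 - 4) - 41 ≡ 10. → (4, 10)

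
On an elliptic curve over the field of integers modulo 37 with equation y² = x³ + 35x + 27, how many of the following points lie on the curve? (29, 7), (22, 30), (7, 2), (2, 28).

(29, 7): 7² ≡ 12, rhs ≡ 12 → on.
(22, 30): 30² ≡ 12, rhs ≡ 12 → on.
(7, 2): 2² ≡ 4, rhs ≡ 23 → off.
(2, 28): 28² ≡ 7, rhs ≡ 31 → off.

2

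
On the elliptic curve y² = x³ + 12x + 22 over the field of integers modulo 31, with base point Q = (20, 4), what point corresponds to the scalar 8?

(13, 22)

Repeated addition: build up to 8Q.
2Q: tangent at (20, 4): λ = (3·20² + 12)/(2·4) ≡ 3/8. 8⁻¹ ≡ 4 (mod 31) since 8·4 = 32 ≡ 1, so λ ≡ 3·4 ≡ 12.
  x = λ² - 20 - 20 = 144 - 40 ≡ 11; y = λ·(20 - 11) - 4 ≡ 11. → (11, 11)
3Q: (11, 11) + (20, 4). λ = (4 - 11)/(20 - 11) ≡ 24/9 mod 31. 9⁻¹ ≡ 7 (mod 31) since 9·7 = 63 ≡ 1, so λ ≡ 13.
  x = λ² - 11 - 20 = 169 - 31 ≡ 14; y = λ·(11 - 14) - 11 ≡ 12. → (14, 12)
4Q: (14, 12) + (20, 4). λ = (4 - 12)/(20 - 14) ≡ 23/6 mod 31. 6⁻¹ ≡ 26 (mod 31) since 6·26 = 156 ≡ 1, so λ ≡ 9.
  x = λ² - 14 - 20 = 81 - 34 ≡ 16; y = λ·(14 - 16) - 12 ≡ 1. → (16, 1)
5Q: (16, 1) + (20, 4). λ = (4 - 1)/(20 - 16) ≡ 3/4 mod 31. 4⁻¹ ≡ 8 (mod 31), so λ ≡ 24.
  x = λ² - 16 - 20 = 576 - 36 ≡ 13; y = λ·(16 - 13) - 1 ≡ 9. → (13, 9)
6Q: (13, 9) + (20, 4). λ = (4 - 9)/(20 - 13) ≡ 26/7 mod 31. 7⁻¹ ≡ 9 (mod 31) since 7·9 = 63 ≡ 1, so λ ≡ 17.
  x = λ² - 13 - 20 = 289 - 33 ≡ 8; y = λ·(13 - 8) - 9 ≡ 14. → (8, 14)
7Q: (8, 14) + (20, 4). λ = (4 - 14)/(20 - 8) ≡ 21/12 mod 31. 12⁻¹ ≡ 13 (mod 31), so λ ≡ 25.
  x = λ² - 8 - 20 = 625 - 28 ≡ 8; y = λ·(8 - 8) - 14 ≡ 17. → (8, 17)
8Q: (8, 17) + (20, 4). λ = (4 - 17)/(20 - 8) ≡ 18/12 mod 31. 12⁻¹ ≡ 13 (mod 31), so λ ≡ 17.
  x = λ² - 8 - 20 = 289 - 28 ≡ 13; y = λ·(8 - 13) - 17 ≡ 22. → (13, 22)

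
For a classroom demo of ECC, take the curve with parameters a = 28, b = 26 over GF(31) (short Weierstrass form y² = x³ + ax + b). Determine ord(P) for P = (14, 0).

2

2P: (14, 0) + (14, 0): same x and y₁ ≡ -y₂, so the sum is ∞.
2P = ∞, so the order is 2.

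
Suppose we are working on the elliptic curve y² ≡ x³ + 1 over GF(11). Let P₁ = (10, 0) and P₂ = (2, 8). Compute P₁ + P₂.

(0, 1)

(10, 0) + (2, 8). λ = (8 - 0)/(2 - 10) ≡ 8/3 mod 11. 3⁻¹ ≡ 4 (mod 11) since 3·4 = 12 ≡ 1, so λ ≡ 10.
  x = λ² - 10 - 2 = 100 - 12 ≡ 0; y = λ·(10 - 0) - 0 ≡ 1. → (0, 1)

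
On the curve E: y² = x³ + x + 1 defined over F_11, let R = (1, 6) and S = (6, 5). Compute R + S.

(1, 6) + (6, 5). λ = (5 - 6)/(6 - 1) ≡ 10/5 mod 11. 5⁻¹ ≡ 9 (mod 11), so λ ≡ 2.
  x = λ² - 1 - 6 = 4 - 7 ≡ 8; y = λ·(1 - 8) - 6 ≡ 2. → (8, 2)

(8, 2)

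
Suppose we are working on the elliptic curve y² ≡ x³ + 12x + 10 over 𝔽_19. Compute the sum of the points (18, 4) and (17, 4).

(3, 15)

(18, 4) + (17, 4). λ = (4 - 4)/(17 - 18) ≡ 0/18 mod 19. 18⁻¹ ≡ 18 (mod 19), so λ ≡ 0.
  x = λ² - 18 - 17 = 0 - 35 ≡ 3; y = λ·(18 - 3) - 4 ≡ 15. → (3, 15)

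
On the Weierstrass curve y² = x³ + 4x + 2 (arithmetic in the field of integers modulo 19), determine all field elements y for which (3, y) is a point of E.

none

x³ + 4x + 2 = 41 ≡ 3 (mod 19).
3 is a non-residue mod 19; no y exists.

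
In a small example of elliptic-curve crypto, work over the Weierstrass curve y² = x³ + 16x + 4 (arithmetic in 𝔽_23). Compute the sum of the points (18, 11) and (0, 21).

(9, 7)

(18, 11) + (0, 21). λ = (21 - 11)/(0 - 18) ≡ 10/5 mod 23. 5⁻¹ ≡ 14 (mod 23), so λ ≡ 2.
  x = λ² - 18 - 0 = 4 - 18 ≡ 9; y = λ·(18 - 9) - 11 ≡ 7. → (9, 7)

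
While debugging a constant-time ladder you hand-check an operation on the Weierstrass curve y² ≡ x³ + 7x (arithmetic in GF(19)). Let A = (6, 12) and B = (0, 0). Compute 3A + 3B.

(4, 4)

First 3A:
Repeated addition: build up to 3A.
2A: tangent at (6, 12): λ = (3·6² + 7)/(2·12) ≡ 1/5. 5⁻¹ ≡ 4 (mod 19), so λ ≡ 1·4 ≡ 4.
  x = λ² - 6 - 6 = 16 - 12 ≡ 4; y = λ·(6 - 4) - 12 ≡ 15. → (4, 15)
3A: (4, 15) + (6, 12). λ = (12 - 15)/(6 - 4) ≡ 16/2 mod 19. 2⁻¹ ≡ 10 (mod 19), so λ ≡ 8.
  x = λ² - 4 - 6 = 64 - 10 ≡ 16; y = λ·(4 - 16) - 15 ≡ 3. → (16, 3)
3A = (16, 3).
Next 3B:
Repeated addition: build up to 3B.
2B: (0, 0) + (0, 0): same x and y₁ ≡ -y₂, so the sum is ∞.
3B: ∞ + (0, 0) = (0, 0) (identity).
3B = (0, 0).
Finally 3A + 3B:
(16, 3) + (0, 0). λ = (0 - 3)/(0 - 16) ≡ 16/3 mod 19. 3⁻¹ ≡ 13 (mod 19), so λ ≡ 18.
  x = λ² - 16 - 0 = 324 - 16 ≡ 4; y = λ·(16 - 4) - 3 ≡ 4. → (4, 4)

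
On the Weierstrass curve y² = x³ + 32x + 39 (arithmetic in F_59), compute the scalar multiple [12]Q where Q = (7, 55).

(5, 41)

Repeated addition: build up to 12Q.
2Q: tangent at (7, 55): λ = (3·7² + 32)/(2·55) ≡ 2/51. 51⁻¹ ≡ 22 (mod 59), so λ ≡ 2·22 ≡ 44.
  x = λ² - 7 - 7 = 1936 - 14 ≡ 34; y = λ·(7 - 34) - 55 ≡ 55. → (34, 55)
3Q: (34, 55) + (7, 55). λ = (55 - 55)/(7 - 34) ≡ 0/32 mod 59. 32⁻¹ ≡ 24 (mod 59) since 32·24 = 768 ≡ 1, so λ ≡ 0.
  x = λ² - 34 - 7 = 0 - 41 ≡ 18; y = λ·(34 - 18) - 55 ≡ 4. → (18, 4)
4Q: (18, 4) + (7, 55). λ = (55 - 4)/(7 - 18) ≡ 51/48 mod 59. 48⁻¹ ≡ 16 (mod 59) since 48·16 = 768 ≡ 1, so λ ≡ 49.
  x = λ² - 18 - 7 = 2401 - 25 ≡ 16; y = λ·(18 - 16) - 4 ≡ 35. → (16, 35)
5Q: (16, 35) + (7, 55). λ = (55 - 35)/(7 - 16) ≡ 20/50 mod 59. 50⁻¹ ≡ 13 (mod 59), so λ ≡ 24.
  x = λ² - 16 - 7 = 576 - 23 ≡ 22; y = λ·(16 - 22) - 35 ≡ 57. → (22, 57)
6Q: (22, 57) + (7, 55). λ = (55 - 57)/(7 - 22) ≡ 57/44 mod 59. 44⁻¹ ≡ 55 (mod 59) since 44·55 = 2420 ≡ 1, so λ ≡ 8.
  x = λ² - 22 - 7 = 64 - 29 ≡ 35; y = λ·(22 - 35) - 57 ≡ 16. → (35, 16)
7Q: (35, 16) + (7, 55). λ = (55 - 16)/(7 - 35) ≡ 39/31 mod 59. 31⁻¹ ≡ 40 (mod 59), so λ ≡ 26.
  x = λ² - 35 - 7 = 676 - 42 ≡ 44; y = λ·(35 - 44) - 16 ≡ 45. → (44, 45)
8Q: (44, 45) + (7, 55). λ = (55 - 45)/(7 - 44) ≡ 10/22 mod 59. 22⁻¹ ≡ 51 (mod 59), so λ ≡ 38.
  x = λ² - 44 - 7 = 1444 - 51 ≡ 36; y = λ·(44 - 36) - 45 ≡ 23. → (36, 23)
9Q: (36, 23) + (7, 55). λ = (55 - 23)/(7 - 36) ≡ 32/30 mod 59. 30⁻¹ ≡ 2 (mod 59) since 30·2 = 60 ≡ 1, so λ ≡ 5.
  x = λ² - 36 - 7 = 25 - 43 ≡ 41; y = λ·(36 - 41) - 23 ≡ 11. → (41, 11)
10Q: (41, 11) + (7, 55). λ = (55 - 11)/(7 - 41) ≡ 44/25 mod 59. 25⁻¹ ≡ 26 (mod 59), so λ ≡ 23.
  x = λ² - 41 - 7 = 529 - 48 ≡ 9; y = λ·(41 - 9) - 11 ≡ 17. → (9, 17)
11Q: (9, 17) + (7, 55). λ = (55 - 17)/(7 - 9) ≡ 38/57 mod 59. 57⁻¹ ≡ 29 (mod 59), so λ ≡ 40.
  x = λ² - 9 - 7 = 1600 - 16 ≡ 50; y = λ·(9 - 50) - 17 ≡ 54. → (50, 54)
12Q: (50, 54) + (7, 55). λ = (55 - 54)/(7 - 50) ≡ 1/16 mod 59. 16⁻¹ ≡ 48 (mod 59), so λ ≡ 48.
  x = λ² - 50 - 7 = 2304 - 57 ≡ 5; y = λ·(50 - 5) - 54 ≡ 41. → (5, 41)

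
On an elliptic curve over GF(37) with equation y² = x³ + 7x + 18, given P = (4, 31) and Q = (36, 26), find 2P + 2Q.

(30, 12)

First 2P:
Repeated addition: build up to 2P.
2P: tangent at (4, 31): λ = (3·4² + 7)/(2·31) ≡ 18/25. 25⁻¹ ≡ 3 (mod 37), so λ ≡ 18·3 ≡ 17.
  x = λ² - 4 - 4 = 289 - 8 ≡ 22; y = λ·(4 - 22) - 31 ≡ 33. → (22, 33)
2P = (22, 33).
Next 2Q:
Repeated addition: build up to 2Q.
2Q: tangent at (36, 26): λ = (3·36² + 7)/(2·26) ≡ 10/15. 15⁻¹ ≡ 5 (mod 37) since 15·5 = 75 ≡ 1, so λ ≡ 10·5 ≡ 13.
  x = λ² - 36 - 36 = 169 - 72 ≡ 23; y = λ·(36 - 23) - 26 ≡ 32. → (23, 32)
2Q = (23, 32).
Finally 2P + 2Q:
(22, 33) + (23, 32). λ = (32 - 33)/(23 - 22) ≡ 36/1 mod 37. 1⁻¹ ≡ 1 (mod 37) since 1·1 = 1 ≡ 1, so λ ≡ 36.
  x = λ² - 22 - 23 = 1296 - 45 ≡ 30; y = λ·(22 - 30) - 33 ≡ 12. → (30, 12)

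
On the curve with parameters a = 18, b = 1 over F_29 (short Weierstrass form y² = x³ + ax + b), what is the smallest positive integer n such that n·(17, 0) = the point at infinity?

2

2P: (17, 0) + (17, 0): same x and y₁ ≡ -y₂, so the sum is the point at infinity.
2P = the point at infinity, so the order is 2.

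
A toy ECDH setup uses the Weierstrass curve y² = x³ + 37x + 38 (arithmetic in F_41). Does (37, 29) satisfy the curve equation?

no

y² = 29² ≡ 21; x³ + 37x + 38 = 52060 ≡ 31 (mod 41). 21 ≠ 31.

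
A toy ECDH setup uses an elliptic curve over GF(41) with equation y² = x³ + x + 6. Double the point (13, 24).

tangent at (13, 24): λ = (3·13² + 1)/(2·24) ≡ 16/7. 7⁻¹ ≡ 6 (mod 41), so λ ≡ 16·6 ≡ 14.
  x = λ² - 13 - 13 = 196 - 26 ≡ 6; y = λ·(13 - 6) - 24 ≡ 33. → (6, 33)

(6, 33)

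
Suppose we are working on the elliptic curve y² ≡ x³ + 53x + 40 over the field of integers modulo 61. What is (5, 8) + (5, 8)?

(54, 27)

tangent at (5, 8): λ = (3·5² + 53)/(2·8) ≡ 6/16. 16⁻¹ ≡ 42 (mod 61) since 16·42 = 672 ≡ 1, so λ ≡ 6·42 ≡ 8.
  x = λ² - 5 - 5 = 64 - 10 ≡ 54; y = λ·(5 - 54) - 8 ≡ 27. → (54, 27)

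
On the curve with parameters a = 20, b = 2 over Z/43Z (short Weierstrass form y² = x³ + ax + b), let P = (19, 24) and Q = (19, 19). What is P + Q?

O

The two points share x = 19 and their y-coordinates satisfy 24 + 19 ≡ 0 (mod 43), so they are inverses. Their sum is O.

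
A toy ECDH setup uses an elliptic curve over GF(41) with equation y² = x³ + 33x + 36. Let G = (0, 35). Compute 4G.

Double-and-add on 4 = (100)₂. Start with G = (0, 35) for the leading 1-bit.
double: tangent at (0, 35): λ = (3·0² + 33)/(2·35) ≡ 33/29. 29⁻¹ ≡ 17 (mod 41) since 29·17 = 493 ≡ 1, so λ ≡ 33·17 ≡ 28.
  x = λ² - 0 - 0 = 784 - 0 ≡ 5; y = λ·(0 - 5) - 35 ≡ 30. → (5, 30)
double: tangent at (5, 30): λ = (3·5² + 33)/(2·30) ≡ 26/19. 19⁻¹ ≡ 13 (mod 41), so λ ≡ 26·13 ≡ 10.
  x = λ² - 5 - 5 = 100 - 10 ≡ 8; y = λ·(5 - 8) - 30 ≡ 22. → (8, 22)

(8, 22)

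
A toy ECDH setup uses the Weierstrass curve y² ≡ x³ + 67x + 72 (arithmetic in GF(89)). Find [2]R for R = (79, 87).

tangent at (79, 87): λ = (3·79² + 67)/(2·87) ≡ 11/85. 85⁻¹ ≡ 22 (mod 89), so λ ≡ 11·22 ≡ 64.
  x = λ² - 79 - 79 = 4096 - 158 ≡ 22; y = λ·(79 - 22) - 87 ≡ 1. → (22, 1)

(22, 1)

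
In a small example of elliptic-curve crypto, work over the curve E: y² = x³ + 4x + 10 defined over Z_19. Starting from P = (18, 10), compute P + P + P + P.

(2, 8)

Double-and-add on 4 = (100)₂. Start with P = (18, 10) for the leading 1-bit.
double: tangent at (18, 10): λ = (3·18² + 4)/(2·10) ≡ 7/1. 1⁻¹ ≡ 1 (mod 19), so λ ≡ 7·1 ≡ 7.
  x = λ² - 18 - 18 = 49 - 36 ≡ 13; y = λ·(18 - 13) - 10 ≡ 6. → (13, 6)
double: tangent at (13, 6): λ = (3·13² + 4)/(2·6) ≡ 17/12. 12⁻¹ ≡ 8 (mod 19), so λ ≡ 17·8 ≡ 3.
  x = λ² - 13 - 13 = 9 - 26 ≡ 2; y = λ·(13 - 2) - 6 ≡ 8. → (2, 8)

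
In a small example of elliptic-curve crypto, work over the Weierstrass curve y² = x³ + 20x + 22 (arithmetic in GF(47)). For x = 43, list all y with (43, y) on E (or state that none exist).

none

x³ + 20x + 22 = 80389 ≡ 19 (mod 47).
19 is a non-residue mod 47; no y exists.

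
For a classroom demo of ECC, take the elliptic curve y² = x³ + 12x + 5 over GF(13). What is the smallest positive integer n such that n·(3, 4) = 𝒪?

5

2P: tangent at (3, 4): λ = (3·3² + 12)/(2·4) ≡ 0/8. 8⁻¹ ≡ 5 (mod 13) since 8·5 = 40 ≡ 1, so λ ≡ 0·5 ≡ 0.
  x = λ² - 3 - 3 = 0 - 6 ≡ 7; y = λ·(3 - 7) - 4 ≡ 9. → (7, 9)
3P: (7, 9) + (3, 4). λ = (4 - 9)/(3 - 7) ≡ 8/9 mod 13. 9⁻¹ ≡ 3 (mod 13), so λ ≡ 11.
  x = λ² - 7 - 3 = 121 - 10 ≡ 7; y = λ·(7 - 7) - 9 ≡ 4. → (7, 4)
4P: (7, 4) + (3, 4). λ = (4 - 4)/(3 - 7) ≡ 0/9 mod 13. 9⁻¹ ≡ 3 (mod 13) since 9·3 = 27 ≡ 1, so λ ≡ 0.
  x = λ² - 7 - 3 = 0 - 10 ≡ 3; y = λ·(7 - 3) - 4 ≡ 9. → (3, 9)
5P: (3, 9) + (3, 4): same x and y₁ ≡ -y₂, so the sum is 𝒪.
5P = 𝒪, so the order is 5.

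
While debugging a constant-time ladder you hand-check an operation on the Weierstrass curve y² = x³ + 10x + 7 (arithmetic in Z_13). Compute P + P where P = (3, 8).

(6, 7)

tangent at (3, 8): λ = (3·3² + 10)/(2·8) ≡ 11/3. 3⁻¹ ≡ 9 (mod 13), so λ ≡ 11·9 ≡ 8.
  x = λ² - 3 - 3 = 64 - 6 ≡ 6; y = λ·(3 - 6) - 8 ≡ 7. → (6, 7)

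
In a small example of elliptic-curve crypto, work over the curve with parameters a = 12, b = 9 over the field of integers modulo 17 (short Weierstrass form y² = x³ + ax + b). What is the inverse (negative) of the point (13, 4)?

(13, 13)

-(13, 4) = (13, -4 mod 17) = (13, 13).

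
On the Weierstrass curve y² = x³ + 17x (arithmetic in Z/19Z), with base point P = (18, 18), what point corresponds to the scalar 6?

(5, 18)

Double-and-add on 6 = (110)₂. Start with P = (18, 18) for the leading 1-bit.
double: tangent at (18, 18): λ = (3·18² + 17)/(2·18) ≡ 1/17. 17⁻¹ ≡ 9 (mod 19) since 17·9 = 153 ≡ 1, so λ ≡ 1·9 ≡ 9.
  x = λ² - 18 - 18 = 81 - 36 ≡ 7; y = λ·(18 - 7) - 18 ≡ 5. → (7, 5)
add P: (7, 5) + (18, 18). λ = (18 - 5)/(18 - 7) ≡ 13/11 mod 19. 11⁻¹ ≡ 7 (mod 19), so λ ≡ 15.
  x = λ² - 7 - 18 = 225 - 25 ≡ 10; y = λ·(7 - 10) - 5 ≡ 7. → (10, 7)
double: tangent at (10, 7): λ = (3·10² + 17)/(2·7) ≡ 13/14. 14⁻¹ ≡ 15 (mod 19), so λ ≡ 13·15 ≡ 5.
  x = λ² - 10 - 10 = 25 - 20 ≡ 5; y = λ·(10 - 5) - 7 ≡ 18. → (5, 18)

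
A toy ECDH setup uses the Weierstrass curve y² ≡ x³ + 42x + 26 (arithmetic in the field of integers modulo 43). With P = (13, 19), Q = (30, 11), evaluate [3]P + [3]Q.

First 3P:
Repeated addition: build up to 3P.
2P: tangent at (13, 19): λ = (3·13² + 42)/(2·19) ≡ 33/38. 38⁻¹ ≡ 17 (mod 43) since 38·17 = 646 ≡ 1, so λ ≡ 33·17 ≡ 2.
  x = λ² - 13 - 13 = 4 - 26 ≡ 21; y = λ·(13 - 21) - 19 ≡ 8. → (21, 8)
3P: (21, 8) + (13, 19). λ = (19 - 8)/(13 - 21) ≡ 11/35 mod 43. 35⁻¹ ≡ 16 (mod 43) since 35·16 = 560 ≡ 1, so λ ≡ 4.
  x = λ² - 21 - 13 = 16 - 34 ≡ 25; y = λ·(21 - 25) - 8 ≡ 19. → (25, 19)
3P = (25, 19).
Next 3Q:
Repeated addition: build up to 3Q.
2Q: tangent at (30, 11): λ = (3·30² + 42)/(2·11) ≡ 33/22. 22⁻¹ ≡ 2 (mod 43), so λ ≡ 33·2 ≡ 23.
  x = λ² - 30 - 30 = 529 - 60 ≡ 39; y = λ·(30 - 39) - 11 ≡ 40. → (39, 40)
3Q: (39, 40) + (30, 11). λ = (11 - 40)/(30 - 39) ≡ 14/34 mod 43. 34⁻¹ ≡ 19 (mod 43), so λ ≡ 8.
  x = λ² - 39 - 30 = 64 - 69 ≡ 38; y = λ·(39 - 38) - 40 ≡ 11. → (38, 11)
3Q = (38, 11).
Finally 3P + 3Q:
(25, 19) + (38, 11). λ = (11 - 19)/(38 - 25) ≡ 35/13 mod 43. 13⁻¹ ≡ 10 (mod 43), so λ ≡ 6.
  x = λ² - 25 - 38 = 36 - 63 ≡ 16; y = λ·(25 - 16) - 19 ≡ 35. → (16, 35)

(16, 35)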